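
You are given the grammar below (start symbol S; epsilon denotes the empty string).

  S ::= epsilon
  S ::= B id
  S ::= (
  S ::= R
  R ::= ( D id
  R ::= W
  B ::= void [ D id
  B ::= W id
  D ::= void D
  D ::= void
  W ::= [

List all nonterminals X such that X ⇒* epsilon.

Directly nullable (have an epsilon-production): S.
No other nonterminal has a production whose RHS symbols are all nullable.

{ S }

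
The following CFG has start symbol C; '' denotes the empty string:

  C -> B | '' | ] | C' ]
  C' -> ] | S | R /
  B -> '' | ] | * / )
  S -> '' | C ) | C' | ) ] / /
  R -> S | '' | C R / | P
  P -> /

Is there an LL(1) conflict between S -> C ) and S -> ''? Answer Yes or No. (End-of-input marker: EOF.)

FIRST(C )) = { ), *, /, ] } and FIRST('') = { '' }.
The second alternative is nullable and FOLLOW(S) = { /, ] } shares / with FIRST of the first — conflict.

Yes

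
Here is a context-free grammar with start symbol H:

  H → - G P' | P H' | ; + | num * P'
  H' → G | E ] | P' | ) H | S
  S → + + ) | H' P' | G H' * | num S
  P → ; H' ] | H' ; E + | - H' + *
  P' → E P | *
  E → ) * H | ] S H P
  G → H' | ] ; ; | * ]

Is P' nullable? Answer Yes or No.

No

No nonterminal in this grammar is nullable.
No production of P' has an RHS whose symbols are all nullable, so P' is not nullable.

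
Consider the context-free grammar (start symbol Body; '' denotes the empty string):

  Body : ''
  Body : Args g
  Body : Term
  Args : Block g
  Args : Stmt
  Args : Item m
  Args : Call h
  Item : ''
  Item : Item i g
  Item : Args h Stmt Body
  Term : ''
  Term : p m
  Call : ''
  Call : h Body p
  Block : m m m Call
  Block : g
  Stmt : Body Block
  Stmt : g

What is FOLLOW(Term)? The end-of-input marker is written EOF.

{ EOF, g, i, m, p }

In Body : Term: Term is at the end, add FOLLOW(Body) = { EOF, g, i, m, p }.
Union: FOLLOW(Term) = { EOF, g, i, m, p }.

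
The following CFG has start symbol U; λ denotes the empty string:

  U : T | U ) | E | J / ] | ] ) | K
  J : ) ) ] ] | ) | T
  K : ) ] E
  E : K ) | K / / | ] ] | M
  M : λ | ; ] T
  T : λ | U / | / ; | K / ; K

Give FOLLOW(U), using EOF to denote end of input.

U is the start symbol, so EOF ∈ FOLLOW(U).
In U : U ): add FIRST()) = { ) }.
In T : U /: add FIRST(/) = { / }.
Union: FOLLOW(U) = { EOF, ), / }.

{ EOF, ), / }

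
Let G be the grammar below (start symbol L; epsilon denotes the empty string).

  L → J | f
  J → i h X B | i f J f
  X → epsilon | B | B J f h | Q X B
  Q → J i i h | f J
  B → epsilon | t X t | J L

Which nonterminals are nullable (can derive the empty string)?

{ B, X }

Directly nullable (have an epsilon-production): X, B.
No other nonterminal has a production whose RHS symbols are all nullable.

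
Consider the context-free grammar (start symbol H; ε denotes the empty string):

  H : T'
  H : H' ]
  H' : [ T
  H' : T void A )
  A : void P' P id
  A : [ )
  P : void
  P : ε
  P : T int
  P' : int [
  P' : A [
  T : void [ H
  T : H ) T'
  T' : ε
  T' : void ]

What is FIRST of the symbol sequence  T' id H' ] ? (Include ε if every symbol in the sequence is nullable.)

Add FIRST(T')\{ε} = { void }; T' is nullable, continue.
id is a terminal; add {id} and stop.

{ id, void }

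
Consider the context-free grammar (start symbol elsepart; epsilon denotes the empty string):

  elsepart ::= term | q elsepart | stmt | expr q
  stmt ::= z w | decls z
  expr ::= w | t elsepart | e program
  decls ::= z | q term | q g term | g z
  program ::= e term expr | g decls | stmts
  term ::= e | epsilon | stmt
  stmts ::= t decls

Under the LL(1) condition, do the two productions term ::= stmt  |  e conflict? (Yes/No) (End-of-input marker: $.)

No

FIRST(stmt) = { g, q, z } and FIRST(e) = { e }.
The FIRST sets are disjoint and neither alternative is nullable — no conflict.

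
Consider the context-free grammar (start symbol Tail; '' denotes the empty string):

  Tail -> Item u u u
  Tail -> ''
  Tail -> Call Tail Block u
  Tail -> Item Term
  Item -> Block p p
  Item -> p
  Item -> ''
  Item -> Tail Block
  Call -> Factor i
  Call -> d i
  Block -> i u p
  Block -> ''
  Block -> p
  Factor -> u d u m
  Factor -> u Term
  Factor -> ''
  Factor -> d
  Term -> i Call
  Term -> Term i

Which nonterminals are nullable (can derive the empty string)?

{ Block, Factor, Item, Tail }

Directly nullable (have an ''-production): Tail, Item, Block, Factor.
No other nonterminal has a production whose RHS symbols are all nullable.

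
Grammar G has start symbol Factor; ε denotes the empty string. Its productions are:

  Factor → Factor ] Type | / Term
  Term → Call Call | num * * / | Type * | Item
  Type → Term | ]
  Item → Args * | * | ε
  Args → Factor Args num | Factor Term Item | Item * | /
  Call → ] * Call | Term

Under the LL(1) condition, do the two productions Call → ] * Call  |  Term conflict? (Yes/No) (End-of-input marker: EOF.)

FIRST(] * Call) = { ] } and FIRST(Term) = { *, /, ], num, ε }.
Both contain ], so the two alternatives are not disjoint — LL(1) conflict.

Yes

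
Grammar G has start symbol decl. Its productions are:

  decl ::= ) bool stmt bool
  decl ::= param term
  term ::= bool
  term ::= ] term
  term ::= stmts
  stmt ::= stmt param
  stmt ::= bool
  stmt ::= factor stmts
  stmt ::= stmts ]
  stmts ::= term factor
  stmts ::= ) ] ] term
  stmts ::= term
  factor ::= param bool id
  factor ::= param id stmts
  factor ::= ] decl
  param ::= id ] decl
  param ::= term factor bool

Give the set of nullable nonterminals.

{ } (none)

No nonterminal has an empty production or an RHS whose symbols are all nullable.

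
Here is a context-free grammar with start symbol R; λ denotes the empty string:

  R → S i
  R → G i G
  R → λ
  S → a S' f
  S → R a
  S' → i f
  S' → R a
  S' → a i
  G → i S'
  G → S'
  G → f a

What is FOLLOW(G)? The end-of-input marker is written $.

In R → G i G: add FIRST(i G) = { i }.
In R → G i G: G is at the end, add FOLLOW(R) = { $, a }.
Union: FOLLOW(G) = { $, a, i }.

{ $, a, i }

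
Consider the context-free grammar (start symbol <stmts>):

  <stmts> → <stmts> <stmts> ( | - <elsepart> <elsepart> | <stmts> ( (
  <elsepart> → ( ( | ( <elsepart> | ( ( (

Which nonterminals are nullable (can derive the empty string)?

{ } (none)

No nonterminal has an empty production or an RHS whose symbols are all nullable.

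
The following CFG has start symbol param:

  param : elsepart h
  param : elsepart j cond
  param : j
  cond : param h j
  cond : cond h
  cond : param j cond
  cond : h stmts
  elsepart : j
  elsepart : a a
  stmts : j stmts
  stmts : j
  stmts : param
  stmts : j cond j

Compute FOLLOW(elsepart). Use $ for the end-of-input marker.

In param : elsepart h: add FIRST(h) = { h }.
In param : elsepart j cond: add FIRST(j cond) = { j }.
Union: FOLLOW(elsepart) = { h, j }.

{ h, j }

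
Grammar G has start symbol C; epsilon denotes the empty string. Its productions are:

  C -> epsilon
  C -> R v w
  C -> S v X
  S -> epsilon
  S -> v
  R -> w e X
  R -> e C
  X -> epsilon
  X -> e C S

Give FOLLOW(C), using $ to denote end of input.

C is the start symbol, so $ ∈ FOLLOW(C).
In R -> e C: C is at the end, add FOLLOW(R) = { v }.
In X -> e C S: add FIRST(S)\{epsilon} = { v }.
  Since S is nullable, also add FOLLOW(X) = { $, v }.
Union: FOLLOW(C) = { $, v }.

{ $, v }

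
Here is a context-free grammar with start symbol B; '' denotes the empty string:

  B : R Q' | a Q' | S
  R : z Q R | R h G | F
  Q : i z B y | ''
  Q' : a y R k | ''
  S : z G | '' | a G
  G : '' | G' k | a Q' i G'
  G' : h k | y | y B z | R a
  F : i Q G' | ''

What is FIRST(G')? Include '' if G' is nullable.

G' : h k contributes {h}.
G' : y contributes {y}.
G' : y B z contributes {y}.
From G' : R a: R nullable, take FIRST(R) ∪ {a} = { a, h, i, z }.
Union: FIRST(G') = { a, h, i, y, z }.

{ a, h, i, y, z }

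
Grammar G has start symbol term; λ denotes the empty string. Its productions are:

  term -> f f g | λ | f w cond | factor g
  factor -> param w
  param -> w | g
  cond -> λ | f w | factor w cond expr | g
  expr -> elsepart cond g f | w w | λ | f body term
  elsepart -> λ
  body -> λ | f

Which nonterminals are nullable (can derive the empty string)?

Directly nullable (have an λ-production): term, cond, expr, elsepart, body.
No other nonterminal has a production whose RHS symbols are all nullable.

{ body, cond, elsepart, expr, term }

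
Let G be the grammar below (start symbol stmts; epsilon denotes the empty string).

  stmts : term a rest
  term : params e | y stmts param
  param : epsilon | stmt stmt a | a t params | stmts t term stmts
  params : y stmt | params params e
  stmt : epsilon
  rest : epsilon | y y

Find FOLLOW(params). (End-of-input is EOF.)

{ a, e, y }

In term : params e: add FIRST(e) = { e }.
In param : a t params: params is at the end, add FOLLOW(param) = { a, y }.
In params : params params e: add FIRST(params e) = { y }.
In params : params params e: add FIRST(e) = { e }.
Union: FOLLOW(params) = { a, e, y }.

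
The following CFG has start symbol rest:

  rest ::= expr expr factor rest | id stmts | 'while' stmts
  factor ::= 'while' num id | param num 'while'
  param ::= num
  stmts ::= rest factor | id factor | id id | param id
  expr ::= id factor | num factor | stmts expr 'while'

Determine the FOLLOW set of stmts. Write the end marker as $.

{ $, 'while', id, num }

In rest ::= id stmts: stmts is at the end, add FOLLOW(rest) = { $, 'while', num }.
In rest ::= 'while' stmts: stmts is at the end, add FOLLOW(rest) = { $, 'while', num }.
In expr ::= stmts expr 'while': add FIRST(expr 'while') = { 'while', id, num }.
Union: FOLLOW(stmts) = { $, 'while', id, num }.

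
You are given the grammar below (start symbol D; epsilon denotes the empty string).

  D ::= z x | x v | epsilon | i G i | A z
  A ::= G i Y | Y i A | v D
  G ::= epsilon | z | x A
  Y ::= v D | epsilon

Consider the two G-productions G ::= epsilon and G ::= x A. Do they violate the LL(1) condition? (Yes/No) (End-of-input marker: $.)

FIRST(epsilon) = { epsilon } and FIRST(x A) = { x }.
The first is nullable but FOLLOW(G) = { i } is disjoint from FIRST of the second.

No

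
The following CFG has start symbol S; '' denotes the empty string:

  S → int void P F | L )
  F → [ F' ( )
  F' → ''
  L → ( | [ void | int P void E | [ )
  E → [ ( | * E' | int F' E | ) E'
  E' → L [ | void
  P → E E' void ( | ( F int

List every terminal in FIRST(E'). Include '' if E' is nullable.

{ (, [, int, void }

From E' → L [: add FIRST(L) = { (, [, int }.
E' → void contributes {void}.
Union: FIRST(E') = { (, [, int, void }.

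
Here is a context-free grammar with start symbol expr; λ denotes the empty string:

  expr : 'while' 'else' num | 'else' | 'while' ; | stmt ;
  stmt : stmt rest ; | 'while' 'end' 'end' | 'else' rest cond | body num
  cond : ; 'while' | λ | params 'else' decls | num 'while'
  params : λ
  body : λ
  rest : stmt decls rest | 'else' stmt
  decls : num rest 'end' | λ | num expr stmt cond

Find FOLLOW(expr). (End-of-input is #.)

{ #, 'else', 'while', num }

expr is the start symbol, so # ∈ FOLLOW(expr).
In decls : num expr stmt cond: add FIRST(stmt cond) = { 'else', 'while', num }.
Union: FOLLOW(expr) = { #, 'else', 'while', num }.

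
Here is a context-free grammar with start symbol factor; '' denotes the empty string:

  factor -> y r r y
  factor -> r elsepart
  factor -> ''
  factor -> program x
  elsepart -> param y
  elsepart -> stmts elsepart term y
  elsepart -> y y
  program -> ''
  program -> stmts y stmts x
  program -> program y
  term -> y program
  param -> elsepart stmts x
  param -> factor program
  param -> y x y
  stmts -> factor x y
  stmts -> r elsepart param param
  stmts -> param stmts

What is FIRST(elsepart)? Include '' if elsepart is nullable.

{ r, x, y }

From elsepart -> param y: param nullable, take FIRST(param) ∪ {y} = { r, x, y }.
From elsepart -> stmts elsepart term y: add FIRST(stmts) = { r, x, y }.
elsepart -> y y contributes {y}.
Union: FIRST(elsepart) = { r, x, y }.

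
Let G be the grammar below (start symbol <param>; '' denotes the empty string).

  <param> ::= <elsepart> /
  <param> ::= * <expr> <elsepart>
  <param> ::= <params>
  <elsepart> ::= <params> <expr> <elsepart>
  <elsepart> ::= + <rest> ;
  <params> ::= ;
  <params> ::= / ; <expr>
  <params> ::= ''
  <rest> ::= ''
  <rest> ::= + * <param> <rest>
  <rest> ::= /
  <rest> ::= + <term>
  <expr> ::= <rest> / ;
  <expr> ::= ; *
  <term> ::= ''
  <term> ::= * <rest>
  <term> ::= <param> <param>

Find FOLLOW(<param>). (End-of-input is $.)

<param> is the start symbol, so $ ∈ FOLLOW(<param>).
In <rest> ::= + * <param> <rest>: add FIRST(<rest>)\{''} = { +, / }.
  Since <rest> is nullable, also add FOLLOW(<rest>) = { /, ; }.
In <term> ::= <param> <param>: add FIRST(<param>)\{''} = { *, +, /, ; }.
  Since <param> is nullable, also add FOLLOW(<term>) = { /, ; }.
In <term> ::= <param> <param>: <param> is at the end, add FOLLOW(<term>) = { /, ; }.
Union: FOLLOW(<param>) = { $, *, +, /, ; }.

{ $, *, +, /, ; }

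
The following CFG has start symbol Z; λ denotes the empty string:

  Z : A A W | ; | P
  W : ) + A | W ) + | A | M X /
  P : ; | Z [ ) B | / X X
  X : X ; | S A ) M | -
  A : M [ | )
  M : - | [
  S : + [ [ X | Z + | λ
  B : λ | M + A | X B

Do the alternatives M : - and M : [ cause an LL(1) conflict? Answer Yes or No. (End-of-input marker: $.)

No

FIRST(-) = { - } and FIRST([) = { [ }.
The FIRST sets are disjoint and neither alternative is nullable — no conflict.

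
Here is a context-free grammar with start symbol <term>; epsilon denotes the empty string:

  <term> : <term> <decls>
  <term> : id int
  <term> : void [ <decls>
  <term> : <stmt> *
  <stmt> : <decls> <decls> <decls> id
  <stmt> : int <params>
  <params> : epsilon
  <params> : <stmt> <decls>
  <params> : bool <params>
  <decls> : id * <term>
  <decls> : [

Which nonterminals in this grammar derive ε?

{ <params> }

Directly nullable (have an epsilon-production): <params>.
No other nonterminal has a production whose RHS symbols are all nullable.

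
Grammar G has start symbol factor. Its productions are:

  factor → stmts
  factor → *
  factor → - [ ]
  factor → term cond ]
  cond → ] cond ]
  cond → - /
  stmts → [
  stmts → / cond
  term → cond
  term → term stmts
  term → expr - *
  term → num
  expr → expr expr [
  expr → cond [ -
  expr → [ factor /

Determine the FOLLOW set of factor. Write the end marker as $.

factor is the start symbol, so $ ∈ FOLLOW(factor).
In expr → [ factor /: add FIRST(/) = { / }.
Union: FOLLOW(factor) = { $, / }.

{ $, / }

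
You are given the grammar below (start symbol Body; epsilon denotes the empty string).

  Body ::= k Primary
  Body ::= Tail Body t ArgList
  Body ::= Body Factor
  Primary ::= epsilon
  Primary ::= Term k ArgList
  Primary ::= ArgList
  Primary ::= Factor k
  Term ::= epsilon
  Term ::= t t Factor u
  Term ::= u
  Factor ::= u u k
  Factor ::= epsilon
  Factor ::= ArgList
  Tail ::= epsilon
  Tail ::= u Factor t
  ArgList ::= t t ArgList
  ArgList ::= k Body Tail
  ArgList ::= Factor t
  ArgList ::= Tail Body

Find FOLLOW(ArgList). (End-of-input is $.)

In Body ::= Tail Body t ArgList: ArgList is at the end, add FOLLOW(Body) = { $, k, t, u }.
In Primary ::= Term k ArgList: ArgList is at the end, add FOLLOW(Primary) = { $, k, t, u }.
In Primary ::= ArgList: ArgList is at the end, add FOLLOW(Primary) = { $, k, t, u }.
In Factor ::= ArgList: ArgList is at the end, add FOLLOW(Factor) = { $, k, t, u }.
In ArgList ::= t t ArgList: ArgList is at the end, add FOLLOW(ArgList) = { $, k, t, u }.
Union: FOLLOW(ArgList) = { $, k, t, u }.

{ $, k, t, u }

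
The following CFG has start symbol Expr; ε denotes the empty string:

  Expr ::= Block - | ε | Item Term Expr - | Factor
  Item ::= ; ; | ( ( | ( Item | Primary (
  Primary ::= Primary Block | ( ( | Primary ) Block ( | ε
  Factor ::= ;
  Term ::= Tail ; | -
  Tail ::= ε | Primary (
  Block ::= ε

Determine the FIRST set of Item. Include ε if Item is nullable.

{ (, ), ; }

Item ::= ; ; contributes {;}.
Item ::= ( ( contributes {(}.
Item ::= ( Item contributes {(}.
From Item ::= Primary (: Primary nullable, take FIRST(Primary) ∪ {(} = { (, ) }.
Union: FIRST(Item) = { (, ), ; }.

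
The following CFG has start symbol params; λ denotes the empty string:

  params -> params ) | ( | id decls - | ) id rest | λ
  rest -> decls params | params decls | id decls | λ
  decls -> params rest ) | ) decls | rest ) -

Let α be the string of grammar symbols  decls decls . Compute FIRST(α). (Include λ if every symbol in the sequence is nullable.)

{ (, ), id }

Add FIRST(decls) = { (, ), id }; decls is not nullable, stop.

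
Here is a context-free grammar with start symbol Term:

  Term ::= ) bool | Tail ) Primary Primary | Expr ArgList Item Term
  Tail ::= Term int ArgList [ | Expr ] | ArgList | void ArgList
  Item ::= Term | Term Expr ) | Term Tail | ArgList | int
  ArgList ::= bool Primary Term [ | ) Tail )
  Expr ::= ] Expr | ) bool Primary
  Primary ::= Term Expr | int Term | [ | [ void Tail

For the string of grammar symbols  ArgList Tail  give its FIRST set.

{ ), bool }

Add FIRST(ArgList) = { ), bool }; ArgList is not nullable, stop.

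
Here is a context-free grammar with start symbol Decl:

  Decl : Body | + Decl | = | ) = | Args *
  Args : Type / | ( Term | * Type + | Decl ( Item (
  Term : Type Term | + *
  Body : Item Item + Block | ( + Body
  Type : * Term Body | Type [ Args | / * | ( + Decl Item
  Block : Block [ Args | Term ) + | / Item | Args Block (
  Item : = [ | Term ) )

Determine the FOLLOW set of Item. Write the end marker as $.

In Args : Decl ( Item (: add FIRST(() = { ( }.
In Body : Item Item + Block: add FIRST(Item + Block) = { (, *, +, /, = }.
In Body : Item Item + Block: add FIRST(+ Block) = { + }.
In Type : ( + Decl Item: Item is at the end, add FOLLOW(Type) = { (, *, +, /, [ }.
In Block : / Item: Item is at the end, add FOLLOW(Block) = { $, (, *, +, /, =, [ }.
Union: FOLLOW(Item) = { $, (, *, +, /, =, [ }.

{ $, (, *, +, /, =, [ }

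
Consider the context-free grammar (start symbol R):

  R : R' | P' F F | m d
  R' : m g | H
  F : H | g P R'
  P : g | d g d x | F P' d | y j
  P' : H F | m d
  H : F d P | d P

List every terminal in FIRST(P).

P : g contributes {g}.
P : d g d x contributes {d}.
From P : F P' d: add FIRST(F) = { d, g }.
P : y j contributes {y}.
Union: FIRST(P) = { d, g, y }.

{ d, g, y }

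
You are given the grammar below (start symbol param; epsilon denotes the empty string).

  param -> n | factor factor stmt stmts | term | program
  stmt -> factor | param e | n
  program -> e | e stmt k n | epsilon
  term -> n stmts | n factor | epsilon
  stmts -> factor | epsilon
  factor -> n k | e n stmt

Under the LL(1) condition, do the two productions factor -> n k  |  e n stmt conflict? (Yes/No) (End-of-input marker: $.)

No

FIRST(n k) = { n } and FIRST(e n stmt) = { e }.
The FIRST sets are disjoint and neither alternative is nullable — no conflict.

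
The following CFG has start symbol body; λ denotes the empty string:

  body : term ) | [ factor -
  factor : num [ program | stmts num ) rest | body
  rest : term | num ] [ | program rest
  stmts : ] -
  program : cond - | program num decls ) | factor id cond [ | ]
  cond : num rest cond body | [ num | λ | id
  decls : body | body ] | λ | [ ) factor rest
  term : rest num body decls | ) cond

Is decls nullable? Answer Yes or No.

decls has an λ-production, so decls ⇒ λ.

Yes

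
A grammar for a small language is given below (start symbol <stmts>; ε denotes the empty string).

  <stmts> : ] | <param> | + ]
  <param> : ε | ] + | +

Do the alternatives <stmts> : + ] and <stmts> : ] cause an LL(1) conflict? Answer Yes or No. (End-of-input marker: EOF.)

FIRST(+ ]) = { + } and FIRST(]) = { ] }.
The FIRST sets are disjoint and neither alternative is nullable — no conflict.

No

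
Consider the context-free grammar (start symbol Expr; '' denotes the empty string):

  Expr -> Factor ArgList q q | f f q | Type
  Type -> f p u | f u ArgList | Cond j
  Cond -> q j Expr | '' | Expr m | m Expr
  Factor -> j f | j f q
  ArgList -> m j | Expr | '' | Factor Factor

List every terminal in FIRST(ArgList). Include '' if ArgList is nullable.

{ f, j, m, q, '' }

ArgList -> m j contributes {m}.
From ArgList -> Expr: add FIRST(Expr) = { f, j, m, q }.
ArgList -> '' contributes ''.
From ArgList -> Factor Factor: add FIRST(Factor) = { j }.
Union: FIRST(ArgList) = { f, j, m, q, '' }.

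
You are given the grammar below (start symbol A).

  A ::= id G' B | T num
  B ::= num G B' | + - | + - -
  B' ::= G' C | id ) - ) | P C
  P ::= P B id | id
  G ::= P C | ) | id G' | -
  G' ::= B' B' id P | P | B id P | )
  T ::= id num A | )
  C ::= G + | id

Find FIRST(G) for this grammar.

{ ), -, id }

From G ::= P C: add FIRST(P) = { id }.
G ::= ) contributes {)}.
G ::= id G' contributes {id}.
G ::= - contributes {-}.
Union: FIRST(G) = { ), -, id }.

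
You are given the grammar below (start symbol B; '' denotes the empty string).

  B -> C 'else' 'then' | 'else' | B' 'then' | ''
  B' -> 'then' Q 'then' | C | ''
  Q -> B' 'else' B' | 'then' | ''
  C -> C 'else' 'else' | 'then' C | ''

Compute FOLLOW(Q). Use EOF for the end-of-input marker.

In B' -> 'then' Q 'then': add FIRST('then') = { 'then' }.
Union: FOLLOW(Q) = { 'then' }.

{ 'then' }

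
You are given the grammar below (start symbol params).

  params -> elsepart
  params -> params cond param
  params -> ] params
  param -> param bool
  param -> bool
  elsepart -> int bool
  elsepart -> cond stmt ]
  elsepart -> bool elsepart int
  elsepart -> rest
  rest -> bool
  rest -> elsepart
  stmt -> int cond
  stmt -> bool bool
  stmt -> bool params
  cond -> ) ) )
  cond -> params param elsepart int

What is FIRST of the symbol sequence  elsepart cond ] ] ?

{ ), ], bool, int }

Add FIRST(elsepart) = { ), ], bool, int }; elsepart is not nullable, stop.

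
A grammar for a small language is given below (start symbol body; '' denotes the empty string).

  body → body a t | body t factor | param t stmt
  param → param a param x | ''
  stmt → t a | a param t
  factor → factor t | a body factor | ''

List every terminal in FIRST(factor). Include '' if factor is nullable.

{ a, t, '' }

From factor → factor t: factor nullable, take FIRST(factor) ∪ {t} = { a, t }.
factor → a body factor contributes {a}.
factor → '' contributes ''.
Union: FIRST(factor) = { a, t, '' }.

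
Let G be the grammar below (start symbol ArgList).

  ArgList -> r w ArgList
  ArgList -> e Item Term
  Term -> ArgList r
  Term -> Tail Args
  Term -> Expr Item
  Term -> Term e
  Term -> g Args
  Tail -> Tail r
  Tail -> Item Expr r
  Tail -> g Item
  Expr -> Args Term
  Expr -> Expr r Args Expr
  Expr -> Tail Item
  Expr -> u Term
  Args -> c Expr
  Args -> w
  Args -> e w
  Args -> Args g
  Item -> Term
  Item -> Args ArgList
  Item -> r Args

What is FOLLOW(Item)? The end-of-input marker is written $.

In ArgList -> e Item Term: add FIRST(Term) = { c, e, g, r, u, w }.
In Term -> Expr Item: Item is at the end, add FOLLOW(Term) = { $, c, e, g, r, u, w }.
In Tail -> Item Expr r: add FIRST(Expr r) = { c, e, g, r, u, w }.
In Tail -> g Item: Item is at the end, add FOLLOW(Tail) = { c, e, g, r, u, w }.
In Expr -> Tail Item: Item is at the end, add FOLLOW(Expr) = { $, c, e, g, r, u, w }.
Union: FOLLOW(Item) = { $, c, e, g, r, u, w }.

{ $, c, e, g, r, u, w }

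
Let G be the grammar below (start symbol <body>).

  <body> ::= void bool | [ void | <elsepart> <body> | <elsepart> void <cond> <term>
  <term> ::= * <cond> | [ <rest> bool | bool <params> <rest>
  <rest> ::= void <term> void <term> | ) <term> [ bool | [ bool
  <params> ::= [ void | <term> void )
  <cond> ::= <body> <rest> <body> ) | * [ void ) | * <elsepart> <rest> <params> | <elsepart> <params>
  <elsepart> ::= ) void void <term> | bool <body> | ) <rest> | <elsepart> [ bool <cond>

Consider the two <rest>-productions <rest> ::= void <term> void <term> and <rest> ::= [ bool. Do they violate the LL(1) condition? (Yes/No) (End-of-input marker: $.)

FIRST(void <term> void <term>) = { void } and FIRST([ bool) = { [ }.
The FIRST sets are disjoint and neither alternative is nullable — no conflict.

No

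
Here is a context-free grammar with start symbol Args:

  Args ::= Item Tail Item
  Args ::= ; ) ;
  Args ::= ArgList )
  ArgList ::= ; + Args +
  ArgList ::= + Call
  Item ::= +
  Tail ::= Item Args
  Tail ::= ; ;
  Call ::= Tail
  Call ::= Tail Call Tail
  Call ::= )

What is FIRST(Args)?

From Args ::= Item Tail Item: add FIRST(Item) = { + }.
Args ::= ; ) ; contributes {;}.
From Args ::= ArgList ): add FIRST(ArgList) = { +, ; }.
Union: FIRST(Args) = { +, ; }.

{ +, ; }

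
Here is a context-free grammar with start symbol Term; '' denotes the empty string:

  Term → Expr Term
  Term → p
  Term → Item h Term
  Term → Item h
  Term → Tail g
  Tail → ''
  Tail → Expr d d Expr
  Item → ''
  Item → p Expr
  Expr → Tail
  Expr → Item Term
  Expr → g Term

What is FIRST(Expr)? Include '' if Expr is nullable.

{ d, g, h, p, '' }

From Expr → Tail: add FIRST(Tail) = { d, g, h, p, '' } (including '' since Tail is nullable).
From Expr → Item Term: Item nullable, take FIRST(Item) ∪ FIRST(Term) = { d, g, h, p }.
Expr → g Term contributes {g}.
Union: FIRST(Expr) = { d, g, h, p, '' }.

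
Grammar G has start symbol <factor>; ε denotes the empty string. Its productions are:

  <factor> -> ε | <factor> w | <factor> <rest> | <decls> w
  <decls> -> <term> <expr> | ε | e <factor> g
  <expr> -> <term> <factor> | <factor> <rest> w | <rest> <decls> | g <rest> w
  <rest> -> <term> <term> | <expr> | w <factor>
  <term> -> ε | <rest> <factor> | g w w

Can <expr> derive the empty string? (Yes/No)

Yes

<expr> -> <term> <factor> and each of <term>, <factor> is nullable, so <expr> ⇒* ε.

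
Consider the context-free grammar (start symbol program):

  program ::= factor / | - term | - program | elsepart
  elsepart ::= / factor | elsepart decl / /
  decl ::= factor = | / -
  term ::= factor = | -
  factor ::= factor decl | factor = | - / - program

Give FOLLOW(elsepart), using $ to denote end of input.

{ $, -, /, = }

In program ::= elsepart: elsepart is at the end, add FOLLOW(program) = { $, -, /, = }.
In elsepart ::= elsepart decl / /: add FIRST(decl / /) = { -, / }.
Union: FOLLOW(elsepart) = { $, -, /, = }.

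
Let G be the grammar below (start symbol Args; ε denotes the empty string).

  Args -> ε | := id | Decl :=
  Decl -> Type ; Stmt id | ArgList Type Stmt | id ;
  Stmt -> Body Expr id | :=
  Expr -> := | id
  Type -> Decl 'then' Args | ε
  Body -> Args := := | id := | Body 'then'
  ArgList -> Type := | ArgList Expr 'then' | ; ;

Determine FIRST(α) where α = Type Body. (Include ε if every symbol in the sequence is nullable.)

{ :=, ;, id }

Add FIRST(Type)\{ε} = { :=, ;, id }; Type is nullable, continue.
Add FIRST(Body) = { :=, ;, id }; Body is not nullable, stop.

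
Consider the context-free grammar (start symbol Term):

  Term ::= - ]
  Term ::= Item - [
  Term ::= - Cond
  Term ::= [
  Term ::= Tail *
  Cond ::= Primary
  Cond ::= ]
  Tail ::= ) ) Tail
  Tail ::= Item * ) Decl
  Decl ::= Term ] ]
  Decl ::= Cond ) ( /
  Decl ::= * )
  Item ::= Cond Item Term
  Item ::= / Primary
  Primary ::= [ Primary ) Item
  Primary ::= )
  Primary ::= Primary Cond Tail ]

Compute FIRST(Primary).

{ ), [ }

Primary ::= [ Primary ) Item contributes {[}.
Primary ::= ) contributes {)}.
From Primary ::= Primary Cond Tail ]: add FIRST(Primary) = { ), [ }.
Union: FIRST(Primary) = { ), [ }.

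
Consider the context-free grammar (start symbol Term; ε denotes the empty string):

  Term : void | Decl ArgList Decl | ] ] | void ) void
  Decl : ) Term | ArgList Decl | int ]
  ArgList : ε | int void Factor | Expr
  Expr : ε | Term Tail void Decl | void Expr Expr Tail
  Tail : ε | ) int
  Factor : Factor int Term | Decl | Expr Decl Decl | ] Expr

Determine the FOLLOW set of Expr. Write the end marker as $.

In ArgList : Expr: Expr is at the end, add FOLLOW(ArgList) = { ), ], int, void }.
In Expr : void Expr Expr Tail: add FIRST(Expr Tail)\{ε} = { ), ], int, void }.
  Since Expr Tail is nullable, also add FOLLOW(Expr) = { ), ], int, void }.
In Expr : void Expr Expr Tail: add FIRST(Tail)\{ε} = { ) }.
  Since Tail is nullable, also add FOLLOW(Expr) = { ), ], int, void }.
In Factor : Expr Decl Decl: add FIRST(Decl Decl) = { ), ], int, void }.
In Factor : ] Expr: Expr is at the end, add FOLLOW(Factor) = { ), ], int, void }.
Union: FOLLOW(Expr) = { ), ], int, void }.

{ ), ], int, void }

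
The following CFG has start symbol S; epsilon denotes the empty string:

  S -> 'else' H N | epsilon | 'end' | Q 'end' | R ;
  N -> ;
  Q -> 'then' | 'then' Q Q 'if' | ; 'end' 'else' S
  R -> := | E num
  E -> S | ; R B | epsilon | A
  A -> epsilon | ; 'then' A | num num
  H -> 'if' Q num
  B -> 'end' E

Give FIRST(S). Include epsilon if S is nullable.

S -> 'else' H N contributes {'else'}.
S -> epsilon contributes epsilon.
S -> 'end' contributes {'end'}.
From S -> Q 'end': add FIRST(Q) = { 'then', ; }.
From S -> R ;: add FIRST(R) = { 'else', 'end', 'then', :=, ;, num }.
Union: FIRST(S) = { 'else', 'end', 'then', :=, ;, num, epsilon }.

{ 'else', 'end', 'then', :=, ;, num, epsilon }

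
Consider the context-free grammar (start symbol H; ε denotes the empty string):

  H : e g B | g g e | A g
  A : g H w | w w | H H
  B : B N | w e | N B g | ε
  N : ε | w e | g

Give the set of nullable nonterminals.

Directly nullable (have an ε-production): B, N.
No other nonterminal has a production whose RHS symbols are all nullable.

{ B, N }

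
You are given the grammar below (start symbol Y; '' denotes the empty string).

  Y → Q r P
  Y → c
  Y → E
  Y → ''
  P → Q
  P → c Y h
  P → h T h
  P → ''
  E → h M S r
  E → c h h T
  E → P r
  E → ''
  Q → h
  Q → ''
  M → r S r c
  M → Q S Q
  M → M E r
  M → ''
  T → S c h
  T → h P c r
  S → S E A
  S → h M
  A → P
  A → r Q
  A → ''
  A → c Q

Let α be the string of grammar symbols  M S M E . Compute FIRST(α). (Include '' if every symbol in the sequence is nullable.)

Add FIRST(M)\{''} = { c, h, r }; M is nullable, continue.
Add FIRST(S) = { h }; S is not nullable, stop.

{ c, h, r }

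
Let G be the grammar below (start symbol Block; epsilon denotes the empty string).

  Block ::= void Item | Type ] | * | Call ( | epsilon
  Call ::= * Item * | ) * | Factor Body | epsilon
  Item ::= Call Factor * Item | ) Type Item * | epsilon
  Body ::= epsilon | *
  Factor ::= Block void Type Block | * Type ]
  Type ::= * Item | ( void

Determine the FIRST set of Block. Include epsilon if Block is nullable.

{ (, ), *, void, epsilon }

Block ::= void Item contributes {void}.
From Block ::= Type ]: add FIRST(Type) = { (, * }.
Block ::= * contributes {*}.
From Block ::= Call (: Call nullable, take FIRST(Call) ∪ {(} = { (, ), *, void }.
Block ::= epsilon contributes epsilon.
Union: FIRST(Block) = { (, ), *, void, epsilon }.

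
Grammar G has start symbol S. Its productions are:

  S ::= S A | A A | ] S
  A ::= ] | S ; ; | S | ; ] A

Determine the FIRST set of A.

{ ;, ] }

A ::= ] contributes {]}.
From A ::= S ; ;: add FIRST(S) = { ;, ] }.
From A ::= S: add FIRST(S) = { ;, ] }.
A ::= ; ] A contributes {;}.
Union: FIRST(A) = { ;, ] }.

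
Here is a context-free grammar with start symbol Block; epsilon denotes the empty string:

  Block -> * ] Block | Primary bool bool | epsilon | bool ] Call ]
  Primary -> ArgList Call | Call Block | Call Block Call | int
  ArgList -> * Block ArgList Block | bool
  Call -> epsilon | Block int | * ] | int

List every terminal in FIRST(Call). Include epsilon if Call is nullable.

{ *, bool, int, epsilon }

Call -> epsilon contributes epsilon.
From Call -> Block int: Block nullable, take FIRST(Block) ∪ {int} = { *, bool, int }.
Call -> * ] contributes {*}.
Call -> int contributes {int}.
Union: FIRST(Call) = { *, bool, int, epsilon }.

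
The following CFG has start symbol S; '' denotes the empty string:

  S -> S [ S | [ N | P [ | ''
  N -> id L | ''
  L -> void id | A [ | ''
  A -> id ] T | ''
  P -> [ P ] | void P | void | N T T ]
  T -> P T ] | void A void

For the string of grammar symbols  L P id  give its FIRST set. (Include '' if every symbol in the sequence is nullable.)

Add FIRST(L)\{''} = { [, id, void }; L is nullable, continue.
Add FIRST(P) = { [, id, void }; P is not nullable, stop.

{ [, id, void }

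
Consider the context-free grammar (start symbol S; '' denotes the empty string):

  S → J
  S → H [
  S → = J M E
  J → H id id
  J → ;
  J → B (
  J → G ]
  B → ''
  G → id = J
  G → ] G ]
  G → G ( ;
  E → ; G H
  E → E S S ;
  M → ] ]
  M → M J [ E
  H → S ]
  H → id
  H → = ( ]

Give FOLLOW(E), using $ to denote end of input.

{ $, (, ;, =, ], id }

In S → = J M E: E is at the end, add FOLLOW(S) = { $, (, ;, =, ], id }.
In E → E S S ;: add FIRST(S S ;) = { (, ;, =, ], id }.
In M → M J [ E: E is at the end, add FOLLOW(M) = { (, ;, =, ], id }.
Union: FOLLOW(E) = { $, (, ;, =, ], id }.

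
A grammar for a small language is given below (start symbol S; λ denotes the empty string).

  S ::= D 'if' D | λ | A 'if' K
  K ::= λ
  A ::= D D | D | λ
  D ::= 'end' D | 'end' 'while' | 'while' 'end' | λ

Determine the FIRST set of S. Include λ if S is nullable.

From S ::= D 'if' D: D nullable, take FIRST(D) ∪ {'if'} = { 'end', 'if', 'while' }.
S ::= λ contributes λ.
From S ::= A 'if' K: A nullable, take FIRST(A) ∪ {'if'} = { 'end', 'if', 'while' }.
Union: FIRST(S) = { 'end', 'if', 'while', λ }.

{ 'end', 'if', 'while', λ }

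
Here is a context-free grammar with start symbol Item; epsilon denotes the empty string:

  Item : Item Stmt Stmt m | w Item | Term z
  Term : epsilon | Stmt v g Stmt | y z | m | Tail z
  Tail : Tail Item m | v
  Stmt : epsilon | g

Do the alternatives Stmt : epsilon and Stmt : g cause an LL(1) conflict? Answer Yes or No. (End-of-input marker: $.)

FIRST(epsilon) = { epsilon } and FIRST(g) = { g }.
The first alternative is nullable and FOLLOW(Stmt) = { g, m, v, z } shares g with FIRST of the second — conflict.

Yes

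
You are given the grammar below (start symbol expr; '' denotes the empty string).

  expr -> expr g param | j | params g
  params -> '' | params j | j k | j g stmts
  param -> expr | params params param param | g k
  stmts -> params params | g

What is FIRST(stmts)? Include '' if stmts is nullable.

From stmts -> params params: params, params nullable, take FIRST(params) ∪ FIRST(params) = { j }; also '' since the whole RHS is nullable.
stmts -> g contributes {g}.
Union: FIRST(stmts) = { g, j, '' }.

{ g, j, '' }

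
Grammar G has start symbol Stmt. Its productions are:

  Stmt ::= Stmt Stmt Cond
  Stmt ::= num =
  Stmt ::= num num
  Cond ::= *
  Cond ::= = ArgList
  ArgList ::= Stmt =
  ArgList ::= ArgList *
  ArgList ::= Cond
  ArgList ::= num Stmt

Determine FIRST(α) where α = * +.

* is a terminal; add {*} and stop.

{ * }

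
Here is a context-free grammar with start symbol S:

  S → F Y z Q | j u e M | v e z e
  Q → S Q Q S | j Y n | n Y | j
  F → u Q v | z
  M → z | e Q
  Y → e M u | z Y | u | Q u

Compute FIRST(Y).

Y → e M u contributes {e}.
Y → z Y contributes {z}.
Y → u contributes {u}.
From Y → Q u: add FIRST(Q) = { j, n, u, v, z }.
Union: FIRST(Y) = { e, j, n, u, v, z }.

{ e, j, n, u, v, z }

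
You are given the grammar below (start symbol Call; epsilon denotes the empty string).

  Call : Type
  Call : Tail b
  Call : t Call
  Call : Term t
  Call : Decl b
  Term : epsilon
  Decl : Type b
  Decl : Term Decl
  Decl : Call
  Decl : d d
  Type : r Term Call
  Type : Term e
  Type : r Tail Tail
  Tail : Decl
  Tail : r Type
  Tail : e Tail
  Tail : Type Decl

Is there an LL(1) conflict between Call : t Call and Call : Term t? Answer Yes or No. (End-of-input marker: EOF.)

Yes

FIRST(t Call) = { t } and FIRST(Term t) = { t }.
Both contain t, so the two alternatives are not disjoint — LL(1) conflict.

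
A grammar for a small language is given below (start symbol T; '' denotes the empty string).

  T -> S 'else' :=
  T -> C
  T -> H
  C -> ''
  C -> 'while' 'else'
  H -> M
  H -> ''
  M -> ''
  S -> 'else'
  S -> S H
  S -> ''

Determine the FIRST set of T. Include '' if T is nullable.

{ 'else', 'while', '' }

From T -> S 'else' :=: S nullable, take FIRST(S) ∪ {'else'} = { 'else' }.
From T -> C: add FIRST(C) = { 'while', '' } (including '' since C is nullable).
From T -> H: add FIRST(H) = { '' } (including '' since H is nullable).
Union: FIRST(T) = { 'else', 'while', '' }.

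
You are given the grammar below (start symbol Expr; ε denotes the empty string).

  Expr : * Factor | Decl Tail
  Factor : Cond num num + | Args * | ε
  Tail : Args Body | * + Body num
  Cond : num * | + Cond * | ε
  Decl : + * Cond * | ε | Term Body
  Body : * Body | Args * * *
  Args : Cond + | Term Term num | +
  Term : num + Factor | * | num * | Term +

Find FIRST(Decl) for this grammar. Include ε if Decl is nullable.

{ *, +, num, ε }

Decl : + * Cond * contributes {+}.
Decl : ε contributes ε.
From Decl : Term Body: add FIRST(Term) = { *, num }.
Union: FIRST(Decl) = { *, +, num, ε }.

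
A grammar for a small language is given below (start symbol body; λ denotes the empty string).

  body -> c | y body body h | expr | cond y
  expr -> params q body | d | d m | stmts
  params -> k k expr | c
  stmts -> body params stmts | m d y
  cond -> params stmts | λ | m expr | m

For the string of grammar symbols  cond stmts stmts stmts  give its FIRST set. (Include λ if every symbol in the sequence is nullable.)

{ c, d, k, m, y }

Add FIRST(cond)\{λ} = { c, k, m }; cond is nullable, continue.
Add FIRST(stmts) = { c, d, k, m, y }; stmts is not nullable, stop.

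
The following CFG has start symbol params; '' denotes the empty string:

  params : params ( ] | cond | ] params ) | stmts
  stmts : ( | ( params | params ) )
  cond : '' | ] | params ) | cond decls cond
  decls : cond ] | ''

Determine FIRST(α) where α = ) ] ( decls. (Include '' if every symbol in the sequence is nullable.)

) is a terminal; add {)} and stop.

{ ) }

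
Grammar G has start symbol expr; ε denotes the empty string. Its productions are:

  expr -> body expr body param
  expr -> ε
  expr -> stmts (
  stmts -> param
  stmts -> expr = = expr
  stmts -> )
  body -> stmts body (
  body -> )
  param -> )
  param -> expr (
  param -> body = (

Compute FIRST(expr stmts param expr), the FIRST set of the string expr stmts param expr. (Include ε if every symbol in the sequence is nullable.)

{ (, ), = }

Add FIRST(expr)\{ε} = { (, ), = }; expr is nullable, continue.
Add FIRST(stmts) = { (, ), = }; stmts is not nullable, stop.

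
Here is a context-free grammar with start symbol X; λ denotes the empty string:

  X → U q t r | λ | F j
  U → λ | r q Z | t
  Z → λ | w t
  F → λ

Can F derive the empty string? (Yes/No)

Yes

F has an λ-production, so F ⇒ λ.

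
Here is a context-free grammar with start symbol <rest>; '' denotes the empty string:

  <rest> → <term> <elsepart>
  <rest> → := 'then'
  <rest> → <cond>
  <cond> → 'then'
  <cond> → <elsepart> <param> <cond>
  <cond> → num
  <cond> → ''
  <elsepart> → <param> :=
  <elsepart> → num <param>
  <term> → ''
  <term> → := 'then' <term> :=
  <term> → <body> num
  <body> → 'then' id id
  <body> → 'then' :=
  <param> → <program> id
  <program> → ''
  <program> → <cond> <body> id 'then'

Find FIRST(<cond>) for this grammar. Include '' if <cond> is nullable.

{ 'then', id, num, '' }

<cond> → 'then' contributes {'then'}.
From <cond> → <elsepart> <param> <cond>: add FIRST(<elsepart>) = { 'then', id, num }.
<cond> → num contributes {num}.
<cond> → '' contributes ''.
Union: FIRST(<cond>) = { 'then', id, num, '' }.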